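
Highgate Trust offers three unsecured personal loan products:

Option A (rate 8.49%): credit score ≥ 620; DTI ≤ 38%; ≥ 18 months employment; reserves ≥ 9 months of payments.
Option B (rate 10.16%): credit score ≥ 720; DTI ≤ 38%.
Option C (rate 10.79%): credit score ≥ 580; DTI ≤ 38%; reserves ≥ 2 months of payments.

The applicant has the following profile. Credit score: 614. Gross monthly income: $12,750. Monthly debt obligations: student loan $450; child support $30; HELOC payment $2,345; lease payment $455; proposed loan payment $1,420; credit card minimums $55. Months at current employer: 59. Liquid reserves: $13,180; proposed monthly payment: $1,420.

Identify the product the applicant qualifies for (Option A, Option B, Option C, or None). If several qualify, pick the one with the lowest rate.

Option C

Total debts = (450 + 30 + 2,345 + 455 + 1,420 + 55) = 4,755; DTI = 4,755/12,750 = 37.3%.
Reserves = 13,180/1,420 = 9.3 months.
Option A: score 614 < 620; DTI 37.3% ≤ 38%; employment 59 ≥ 18 mo; reserves 9.3 ≥ 9 mo → does not qualify.
Option B: score 614 < 720; DTI 37.3% ≤ 38% → does not qualify.
Option C: score 614 ≥ 580; DTI 37.3% ≤ 38%; reserves 9.3 ≥ 2 mo → qualifies.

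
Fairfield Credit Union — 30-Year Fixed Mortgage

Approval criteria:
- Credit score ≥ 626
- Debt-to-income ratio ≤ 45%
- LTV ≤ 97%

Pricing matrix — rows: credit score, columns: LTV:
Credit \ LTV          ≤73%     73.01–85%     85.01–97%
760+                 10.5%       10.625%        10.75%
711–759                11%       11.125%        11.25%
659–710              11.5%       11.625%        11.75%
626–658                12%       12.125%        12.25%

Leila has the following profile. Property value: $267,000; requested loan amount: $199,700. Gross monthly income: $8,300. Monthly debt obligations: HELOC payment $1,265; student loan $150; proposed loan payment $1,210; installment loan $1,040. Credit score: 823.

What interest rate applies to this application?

Credit score 823 ≥ 626; Total monthly debts = (1,265 + 150 + 1,210 + 1,040) = 3,665. DTI = 3,665/8,300 = 44.2% ≤ 45%
Loan-to-value = 199,700/267,000 = 74.8% — pass (97% max)
Row: 823 falls in 760+. Column: 74.8% falls in 73.01–85%. Rate = 10.625%.

10.625%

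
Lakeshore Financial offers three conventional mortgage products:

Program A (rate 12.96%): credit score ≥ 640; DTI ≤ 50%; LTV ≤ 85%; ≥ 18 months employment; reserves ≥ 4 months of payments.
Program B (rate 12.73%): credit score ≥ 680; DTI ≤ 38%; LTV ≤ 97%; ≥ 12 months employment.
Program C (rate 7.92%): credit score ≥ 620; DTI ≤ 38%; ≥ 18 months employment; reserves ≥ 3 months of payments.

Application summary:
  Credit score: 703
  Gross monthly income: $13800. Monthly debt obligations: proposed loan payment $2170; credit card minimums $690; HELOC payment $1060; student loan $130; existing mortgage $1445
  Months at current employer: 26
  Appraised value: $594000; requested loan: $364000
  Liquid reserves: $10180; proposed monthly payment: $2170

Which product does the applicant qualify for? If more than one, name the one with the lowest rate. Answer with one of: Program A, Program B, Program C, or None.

Program A

Total debts = (2,170 + 690 + 1,060 + 130 + 1,445) = 5,495; DTI = 5,495/13,800 = 39.8%.
LTV = 364,000/594,000 = 61.3%.
Reserves = 10,180/2,170 = 4.7 months.
Program A: score 703 ≥ 640; DTI 39.8% ≤ 50%; LTV 61.3% ≤ 85%; employment 26 ≥ 18 mo; reserves 4.7 ≥ 4 mo → qualifies.
Program B: score 703 ≥ 680; DTI 39.8% > 38%; LTV 61.3% ≤ 97%; employment 26 ≥ 12 mo → does not qualify.
Program C: score 703 ≥ 620; DTI 39.8% > 38%; employment 26 ≥ 18 mo; reserves 4.7 ≥ 3 mo → does not qualify.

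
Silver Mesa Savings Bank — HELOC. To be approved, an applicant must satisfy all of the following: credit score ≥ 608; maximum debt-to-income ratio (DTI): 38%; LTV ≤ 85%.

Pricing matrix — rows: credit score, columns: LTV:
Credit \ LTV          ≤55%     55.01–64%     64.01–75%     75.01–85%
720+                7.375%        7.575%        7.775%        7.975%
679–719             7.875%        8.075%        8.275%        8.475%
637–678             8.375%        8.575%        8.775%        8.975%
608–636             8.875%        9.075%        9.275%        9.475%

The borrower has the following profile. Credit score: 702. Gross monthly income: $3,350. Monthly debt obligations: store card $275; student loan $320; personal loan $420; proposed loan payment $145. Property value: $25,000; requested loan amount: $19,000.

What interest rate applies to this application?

Credit score 702 ≥ 608; Total monthly debts = (275 + 320 + 420 + 145) = 1,160. DTI = 1,160/3,350 = 34.6% ≤ 38%
Loan-to-value = 19,000/25,000 = 76% — pass (85% max)
Score 702 is in the 679–719 band; LTV 76% is in the 75.01–85% band → 8.475%.

8.475%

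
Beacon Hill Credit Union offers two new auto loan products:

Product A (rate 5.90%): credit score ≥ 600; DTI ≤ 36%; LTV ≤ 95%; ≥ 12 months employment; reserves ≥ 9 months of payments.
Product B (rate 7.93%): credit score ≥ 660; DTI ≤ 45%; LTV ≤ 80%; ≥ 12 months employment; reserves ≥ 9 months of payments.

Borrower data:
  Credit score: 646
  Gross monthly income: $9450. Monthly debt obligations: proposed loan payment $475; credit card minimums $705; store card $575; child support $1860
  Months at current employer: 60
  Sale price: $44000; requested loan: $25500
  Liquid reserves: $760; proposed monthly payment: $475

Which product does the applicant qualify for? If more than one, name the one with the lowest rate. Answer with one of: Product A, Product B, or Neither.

Neither

Total debts = (475 + 705 + 575 + 1,860) = 3,615; DTI = 3,615/9,450 = 38.3%.
LTV = 25,500/44,000 = 58%.
Reserves = 760/475 = 1.6 months.
Product A: score 646 ≥ 600; DTI 38.3% > 36%; LTV 58% ≤ 95%; employment 60 ≥ 12 mo; reserves 1.6 < 9 mo → does not qualify.
Product B: score 646 < 660; DTI 38.3% ≤ 45%; LTV 58% ≤ 80%; employment 60 ≥ 12 mo; reserves 1.6 < 9 mo → does not qualify.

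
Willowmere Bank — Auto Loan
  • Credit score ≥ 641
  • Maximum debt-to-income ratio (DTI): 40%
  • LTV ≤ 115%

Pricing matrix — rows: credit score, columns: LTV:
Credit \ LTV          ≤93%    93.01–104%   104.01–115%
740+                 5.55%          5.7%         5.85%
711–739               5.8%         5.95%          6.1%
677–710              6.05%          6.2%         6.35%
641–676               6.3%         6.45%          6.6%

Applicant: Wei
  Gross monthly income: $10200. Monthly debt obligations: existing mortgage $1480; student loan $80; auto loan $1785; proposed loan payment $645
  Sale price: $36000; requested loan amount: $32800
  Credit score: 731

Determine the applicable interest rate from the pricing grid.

5.8%

Credit score 731 ≥ 641; Total monthly debts = (1,480 + 80 + 1,785 + 645) = 3,990. DTI: 3,990 ÷ 10,200 = 39.1%, within the 40% cap
LTV: 32,800 ÷ 36,000 = 91.1%, within 115% cap
Credit 731 → row 711–739; LTV 91.1% → column ≤93%. Grid cell → 5.8%.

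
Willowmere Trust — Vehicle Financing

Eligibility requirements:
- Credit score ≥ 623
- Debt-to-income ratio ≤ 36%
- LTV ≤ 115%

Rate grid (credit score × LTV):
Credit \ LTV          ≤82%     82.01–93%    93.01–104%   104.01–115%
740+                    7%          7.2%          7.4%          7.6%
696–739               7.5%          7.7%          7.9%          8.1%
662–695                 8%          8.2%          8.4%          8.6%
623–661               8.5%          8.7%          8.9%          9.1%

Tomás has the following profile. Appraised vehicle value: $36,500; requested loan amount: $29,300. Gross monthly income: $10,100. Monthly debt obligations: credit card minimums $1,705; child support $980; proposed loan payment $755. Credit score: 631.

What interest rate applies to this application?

Credit score 631 ≥ 623; Total monthly debts = (1,705 + 980 + 755) = 3,440. DTI: 3,440 ÷ 10,100 = 34.1%, within the 36% cap
LTV: 29,300 ÷ 36,500 = 80.3%, within 115% cap
Credit 631 → row 623–661; LTV 80.3% → column ≤82%. Grid cell → 8.5%.

8.5%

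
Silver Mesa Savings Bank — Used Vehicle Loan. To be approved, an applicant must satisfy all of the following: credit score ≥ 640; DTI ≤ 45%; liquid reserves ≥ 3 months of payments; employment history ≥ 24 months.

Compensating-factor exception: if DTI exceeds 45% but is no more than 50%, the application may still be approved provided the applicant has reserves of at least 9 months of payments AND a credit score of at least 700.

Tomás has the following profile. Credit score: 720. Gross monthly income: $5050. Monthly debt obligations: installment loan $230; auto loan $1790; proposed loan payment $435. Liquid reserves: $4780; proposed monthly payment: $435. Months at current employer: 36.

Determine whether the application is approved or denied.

Credit score 720 ≥ 640 (meets base)
Total debts = (230 + 1,790 + 435) = 2,455. DTI = 2,455/5,050 = 48.6% > 45% — standard DTI limit exceeded.
Reserves: 4,780 ÷ 435 = 11.0 months (meets 3-month minimum)
Employment 36 ≥ 24 months
DTI 48.6% is within the 45%–50% exception band; checking compensating factors.
Override check — reserves: 11.0 mo (ok); score: 720 (ok).
Both override conditions satisfied; DTI exception granted.

Approved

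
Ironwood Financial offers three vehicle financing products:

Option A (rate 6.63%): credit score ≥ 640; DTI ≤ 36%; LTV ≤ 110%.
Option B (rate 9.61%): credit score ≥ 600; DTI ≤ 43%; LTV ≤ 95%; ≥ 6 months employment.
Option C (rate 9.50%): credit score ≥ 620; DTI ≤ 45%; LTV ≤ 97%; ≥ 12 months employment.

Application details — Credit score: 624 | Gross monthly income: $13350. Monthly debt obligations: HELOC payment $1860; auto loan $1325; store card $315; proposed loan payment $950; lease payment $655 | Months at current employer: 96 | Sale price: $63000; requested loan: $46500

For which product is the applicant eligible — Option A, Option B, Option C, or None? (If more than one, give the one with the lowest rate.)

Option C

Total debts = (1,860 + 1,325 + 315 + 950 + 655) = 5,105; DTI = 5,105/13,350 = 38.2%.
LTV = 46,500/63,000 = 73.8%.
Option A: score 624 < 640; DTI 38.2% > 36%; LTV 73.8% ≤ 110% → does not qualify.
Option B: score 624 ≥ 600; DTI 38.2% ≤ 43%; LTV 73.8% ≤ 95%; employment 96 ≥ 6 mo → qualifies.
Option C: score 624 ≥ 620; DTI 38.2% ≤ 45%; LTV 73.8% ≤ 97%; employment 96 ≥ 12 mo → qualifies.
Qualifying: Option B, Option C. Lowest rate is 9.50% → Option C.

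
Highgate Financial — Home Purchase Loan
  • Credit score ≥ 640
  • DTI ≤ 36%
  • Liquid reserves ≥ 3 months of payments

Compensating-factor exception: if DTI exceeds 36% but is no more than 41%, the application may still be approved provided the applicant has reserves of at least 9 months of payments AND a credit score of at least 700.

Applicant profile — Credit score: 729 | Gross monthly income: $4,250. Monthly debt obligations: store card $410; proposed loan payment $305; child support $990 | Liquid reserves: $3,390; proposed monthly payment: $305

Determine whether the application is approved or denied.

Approved

Credit score 729 ≥ 640 (meets base)
Total debts = (410 + 305 + 990) = 1,705. DTI: 1,705 ÷ 4,250 = 40.1%, over the 36% base limit.
Liquid reserves cover 3,390/305 = 11.1 months — ≥ 3 required
40.1% falls in the override range (36%–41%), so the compensating-factor test applies.
Reserves 11.1 ≥ 9 months; credit score 729 ≥ 700.
Both override conditions satisfied; DTI exception granted.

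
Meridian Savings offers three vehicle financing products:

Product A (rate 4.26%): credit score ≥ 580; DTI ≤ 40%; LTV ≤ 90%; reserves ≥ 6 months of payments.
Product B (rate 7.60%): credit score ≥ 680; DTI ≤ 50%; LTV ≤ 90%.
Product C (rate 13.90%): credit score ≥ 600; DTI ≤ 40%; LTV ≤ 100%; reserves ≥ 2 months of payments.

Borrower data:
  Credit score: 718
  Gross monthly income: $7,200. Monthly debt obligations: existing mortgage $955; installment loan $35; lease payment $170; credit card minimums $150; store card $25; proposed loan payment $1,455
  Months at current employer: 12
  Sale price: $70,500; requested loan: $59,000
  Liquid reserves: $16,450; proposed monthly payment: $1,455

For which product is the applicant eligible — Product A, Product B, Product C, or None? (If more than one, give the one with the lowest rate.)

Product A

Total debts = (955 + 35 + 170 + 150 + 25 + 1,455) = 2,790; DTI = 2,790/7,200 = 38.8%.
LTV = 59,000/70,500 = 83.7%.
Reserves = 16,450/1,455 = 11.3 months.
Product A: score 718 ≥ 580; DTI 38.8% ≤ 40%; LTV 83.7% ≤ 90%; reserves 11.3 ≥ 6 mo → qualifies.
Product B: score 718 ≥ 680; DTI 38.8% ≤ 50%; LTV 83.7% ≤ 90% → qualifies.
Product C: score 718 ≥ 600; DTI 38.8% ≤ 40%; LTV 83.7% ≤ 100%; reserves 11.3 ≥ 2 mo → qualifies.
Qualifying: Product A, Product B, Product C. Lowest rate is 4.26% → Product A.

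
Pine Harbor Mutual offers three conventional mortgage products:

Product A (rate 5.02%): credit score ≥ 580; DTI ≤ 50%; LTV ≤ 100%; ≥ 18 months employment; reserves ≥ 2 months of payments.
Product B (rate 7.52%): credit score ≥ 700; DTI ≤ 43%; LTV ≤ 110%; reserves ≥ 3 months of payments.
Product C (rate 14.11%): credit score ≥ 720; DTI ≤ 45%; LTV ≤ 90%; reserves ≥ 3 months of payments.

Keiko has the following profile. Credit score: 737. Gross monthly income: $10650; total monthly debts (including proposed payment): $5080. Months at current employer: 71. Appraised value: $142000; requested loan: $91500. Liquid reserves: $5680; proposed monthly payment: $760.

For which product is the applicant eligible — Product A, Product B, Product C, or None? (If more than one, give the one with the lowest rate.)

DTI = 5,080/10,650 = 47.7%.
LTV = 91,500/142,000 = 64.4%.
Reserves = 5,680/760 = 7.5 months.
Product A: score 737 ≥ 580; DTI 47.7% ≤ 50%; LTV 64.4% ≤ 100%; employment 71 ≥ 18 mo; reserves 7.5 ≥ 2 mo → qualifies.
Product B: score 737 ≥ 700; DTI 47.7% > 43%; LTV 64.4% ≤ 110%; reserves 7.5 ≥ 3 mo → does not qualify.
Product C: score 737 ≥ 720; DTI 47.7% > 45%; LTV 64.4% ≤ 90%; reserves 7.5 ≥ 3 mo → does not qualify.

Product A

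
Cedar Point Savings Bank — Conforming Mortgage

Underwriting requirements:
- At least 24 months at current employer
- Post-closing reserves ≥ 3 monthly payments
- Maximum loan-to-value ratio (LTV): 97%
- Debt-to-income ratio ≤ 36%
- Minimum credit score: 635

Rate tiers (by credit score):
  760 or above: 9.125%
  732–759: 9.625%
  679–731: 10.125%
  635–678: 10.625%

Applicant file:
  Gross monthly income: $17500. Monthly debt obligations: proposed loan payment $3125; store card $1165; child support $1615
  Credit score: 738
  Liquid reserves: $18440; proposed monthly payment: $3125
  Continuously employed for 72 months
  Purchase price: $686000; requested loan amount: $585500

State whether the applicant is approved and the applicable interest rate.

Credit score 738 ≥ 635 (meets minimum)
Employment 72 ≥ 24 months
Liquid reserves cover 18,440/3,125 = 5.9 months — ≥ 3 required
Total monthly debts = (3,125 + 1,165 + 1,615) = 5,905. Debt-to-income = 5,905/17,500 = 33.7% — meets 36% limit
Loan-to-value = 585,500/686,000 = 85.3% — pass (97% max)
All requirements met. Score 738 falls in the 732–759 tier → 9.625%.

Approved at 9.625%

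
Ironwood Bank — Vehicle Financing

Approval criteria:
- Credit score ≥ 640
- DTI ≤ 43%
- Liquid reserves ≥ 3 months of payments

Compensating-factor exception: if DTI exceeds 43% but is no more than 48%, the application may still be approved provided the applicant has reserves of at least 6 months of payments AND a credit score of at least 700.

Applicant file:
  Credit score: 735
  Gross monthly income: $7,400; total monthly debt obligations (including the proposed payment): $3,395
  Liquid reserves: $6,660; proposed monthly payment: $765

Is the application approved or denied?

Credit score 735 ≥ 640 (meets base)
DTI = 3,395/7,400 = 45.9% > 43% — standard DTI limit exceeded.
Reserves: 6,660 ÷ 765 = 8.7 months (meets 3-month minimum)
DTI 45.9% is within the 43%–48% exception band; checking compensating factors.
Override check — reserves: 8.7 mo (ok); score: 735 (ok).
Both override conditions satisfied; DTI exception granted.

Approved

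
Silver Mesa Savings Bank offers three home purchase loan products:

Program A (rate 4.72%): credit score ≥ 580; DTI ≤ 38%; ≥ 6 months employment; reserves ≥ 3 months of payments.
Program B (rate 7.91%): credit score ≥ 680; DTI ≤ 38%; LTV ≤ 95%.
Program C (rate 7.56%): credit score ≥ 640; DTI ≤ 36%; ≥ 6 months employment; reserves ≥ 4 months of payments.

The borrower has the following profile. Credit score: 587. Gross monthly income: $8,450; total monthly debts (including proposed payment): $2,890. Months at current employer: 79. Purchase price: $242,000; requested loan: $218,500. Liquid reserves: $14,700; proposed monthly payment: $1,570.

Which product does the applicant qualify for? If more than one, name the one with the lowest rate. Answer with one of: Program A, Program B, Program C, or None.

Program A

DTI = 2,890/8,450 = 34.2%.
LTV = 218,500/242,000 = 90.3%.
Reserves = 14,700/1,570 = 9.4 months.
Program A: score 587 ≥ 580; DTI 34.2% ≤ 38%; employment 79 ≥ 6 mo; reserves 9.4 ≥ 3 mo → qualifies.
Program B: score 587 < 680; DTI 34.2% ≤ 38%; LTV 90.3% ≤ 95% → does not qualify.
Program C: score 587 < 640; DTI 34.2% ≤ 36%; employment 79 ≥ 6 mo; reserves 9.4 ≥ 4 mo → does not qualify.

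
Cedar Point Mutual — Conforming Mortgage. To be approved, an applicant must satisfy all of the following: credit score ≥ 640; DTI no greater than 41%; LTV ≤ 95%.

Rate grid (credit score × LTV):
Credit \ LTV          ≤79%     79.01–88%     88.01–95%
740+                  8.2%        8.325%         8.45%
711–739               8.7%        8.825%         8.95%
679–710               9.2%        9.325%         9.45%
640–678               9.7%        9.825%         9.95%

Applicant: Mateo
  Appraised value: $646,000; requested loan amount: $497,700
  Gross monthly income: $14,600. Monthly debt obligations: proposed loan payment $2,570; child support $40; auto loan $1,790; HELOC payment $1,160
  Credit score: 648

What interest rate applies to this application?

9.7%

Credit score 648 ≥ 640; Total monthly debts = (2,570 + 40 + 1,790 + 1,160) = 5,560. DTI = 5,560/14,600 = 38.1% ≤ 41%
LTV: 497,700 ÷ 646,000 = 77%, within 95% cap
Score 648 is in the 640–678 band; LTV 77% is in the ≤79% band → 9.7%.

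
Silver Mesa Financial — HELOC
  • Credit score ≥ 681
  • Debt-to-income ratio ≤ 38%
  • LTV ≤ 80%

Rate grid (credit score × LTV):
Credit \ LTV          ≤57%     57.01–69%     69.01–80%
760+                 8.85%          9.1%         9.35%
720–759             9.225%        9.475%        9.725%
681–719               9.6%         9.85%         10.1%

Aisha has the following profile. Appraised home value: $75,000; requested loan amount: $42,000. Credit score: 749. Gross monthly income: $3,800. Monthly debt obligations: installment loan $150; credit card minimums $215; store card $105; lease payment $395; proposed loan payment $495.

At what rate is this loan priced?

Credit score 749 ≥ 681; Total monthly debts = (150 + 215 + 105 + 395 + 495) = 1,360. DTI = 1,360/3,800 = 35.8% ≤ 38%
LTV: 42,000 ÷ 75,000 = 56%, within 80% cap
Row: 749 falls in 720–759. Column: 56% falls in ≤57%. Rate = 9.225%.

9.225%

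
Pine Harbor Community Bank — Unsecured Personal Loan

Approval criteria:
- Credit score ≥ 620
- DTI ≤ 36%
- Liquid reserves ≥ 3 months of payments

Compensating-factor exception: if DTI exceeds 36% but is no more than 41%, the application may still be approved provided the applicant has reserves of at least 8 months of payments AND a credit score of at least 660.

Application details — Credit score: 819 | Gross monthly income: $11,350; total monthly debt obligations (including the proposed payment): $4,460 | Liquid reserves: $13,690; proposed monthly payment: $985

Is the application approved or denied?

Approved

Credit score 819 ≥ 620 (meets base)
DTI: 4,460 ÷ 11,350 = 39.3%, over the 36% base limit.
Reserves: 13,690 ÷ 985 = 13.9 months (meets 3-month minimum)
DTI 39.3% is within the 36%–41% exception band; checking compensating factors.
Override check — reserves: 13.9 mo (ok); score: 819 (ok).
Both override conditions satisfied; DTI exception granted.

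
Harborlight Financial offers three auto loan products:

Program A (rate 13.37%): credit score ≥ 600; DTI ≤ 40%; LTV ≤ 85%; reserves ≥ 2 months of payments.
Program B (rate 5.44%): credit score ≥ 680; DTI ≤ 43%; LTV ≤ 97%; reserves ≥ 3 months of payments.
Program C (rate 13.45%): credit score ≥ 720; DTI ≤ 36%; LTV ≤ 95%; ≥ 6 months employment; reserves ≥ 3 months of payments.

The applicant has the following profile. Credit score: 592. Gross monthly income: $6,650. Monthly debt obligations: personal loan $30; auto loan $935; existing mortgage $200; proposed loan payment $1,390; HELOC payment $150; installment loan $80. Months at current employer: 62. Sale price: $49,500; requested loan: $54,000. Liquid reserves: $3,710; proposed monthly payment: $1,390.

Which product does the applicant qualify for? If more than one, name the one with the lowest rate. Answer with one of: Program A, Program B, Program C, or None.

Total debts = (30 + 935 + 200 + 1,390 + 150 + 80) = 2,785; DTI = 2,785/6,650 = 41.9%.
LTV = 54,000/49,500 = 109.1%.
Reserves = 3,710/1,390 = 2.7 months.
Program A: score 592 < 600; DTI 41.9% > 40%; LTV 109.1% > 85%; reserves 2.7 ≥ 2 mo → does not qualify.
Program B: score 592 < 680; DTI 41.9% ≤ 43%; LTV 109.1% > 97%; reserves 2.7 < 3 mo → does not qualify.
Program C: score 592 < 720; DTI 41.9% > 36%; LTV 109.1% > 95%; employment 62 ≥ 6 mo; reserves 2.7 < 3 mo → does not qualify.

None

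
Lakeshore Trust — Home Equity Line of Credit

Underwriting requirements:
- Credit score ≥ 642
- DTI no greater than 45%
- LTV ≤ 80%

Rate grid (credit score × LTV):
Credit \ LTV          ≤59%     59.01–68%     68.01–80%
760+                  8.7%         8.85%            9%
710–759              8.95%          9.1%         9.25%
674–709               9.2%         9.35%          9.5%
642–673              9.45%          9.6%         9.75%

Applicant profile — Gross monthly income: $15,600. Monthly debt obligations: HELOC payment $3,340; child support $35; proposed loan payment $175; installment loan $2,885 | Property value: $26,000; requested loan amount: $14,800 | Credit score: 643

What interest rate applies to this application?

9.45%

Credit score 643 ≥ 642; Total monthly debts = (3,340 + 35 + 175 + 2,885) = 6,435. DTI: 6,435 ÷ 15,600 = 41.2%, within the 45% cap
Loan-to-value = 14,800/26,000 = 56.9% — pass (80% max)
Credit 643 → row 642–673; LTV 56.9% → column ≤59%. Grid cell → 9.45%.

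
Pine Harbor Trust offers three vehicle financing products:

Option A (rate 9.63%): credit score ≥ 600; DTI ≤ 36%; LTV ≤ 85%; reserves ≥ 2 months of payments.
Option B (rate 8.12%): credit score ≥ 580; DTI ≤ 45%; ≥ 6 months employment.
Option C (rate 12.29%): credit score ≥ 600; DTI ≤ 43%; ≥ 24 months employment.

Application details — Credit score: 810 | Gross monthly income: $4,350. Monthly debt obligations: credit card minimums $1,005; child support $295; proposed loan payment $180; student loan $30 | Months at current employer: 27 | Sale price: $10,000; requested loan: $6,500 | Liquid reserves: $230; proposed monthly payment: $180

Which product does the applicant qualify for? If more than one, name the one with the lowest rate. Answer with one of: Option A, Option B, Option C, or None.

Total debts = (1,005 + 295 + 180 + 30) = 1,510; DTI = 1,510/4,350 = 34.7%.
LTV = 6,500/10,000 = 65%.
Reserves = 230/180 = 1.3 months.
Option A: score 810 ≥ 600; DTI 34.7% ≤ 36%; LTV 65% ≤ 85%; reserves 1.3 < 2 mo → does not qualify.
Option B: score 810 ≥ 580; DTI 34.7% ≤ 45%; employment 27 ≥ 6 mo → qualifies.
Option C: score 810 ≥ 600; DTI 34.7% ≤ 43%; employment 27 ≥ 24 mo → qualifies.
Qualifying: Option B, Option C. Lowest rate is 8.12% → Option B.

Option B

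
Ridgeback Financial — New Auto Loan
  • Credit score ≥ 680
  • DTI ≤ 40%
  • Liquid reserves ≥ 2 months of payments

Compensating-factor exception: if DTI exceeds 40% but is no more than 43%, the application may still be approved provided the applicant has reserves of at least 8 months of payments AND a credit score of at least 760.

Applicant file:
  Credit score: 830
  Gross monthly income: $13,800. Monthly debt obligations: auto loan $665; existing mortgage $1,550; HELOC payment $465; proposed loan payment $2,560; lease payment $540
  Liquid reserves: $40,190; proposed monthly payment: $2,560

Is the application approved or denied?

Approved

Credit score 830 ≥ 680 (meets base)
Total debts = (665 + 1,550 + 465 + 2,560 + 540) = 5,780. DTI = 5,780/13,800 = 41.9% > 40% — standard DTI limit exceeded.
Reserves: 40,190 ÷ 2,560 = 15.7 months (meets 2-month minimum)
DTI 41.9% is within the 40%–43% exception band; checking compensating factors.
Override check — reserves: 15.7 mo (ok); score: 830 (ok).
Both override conditions satisfied; DTI exception granted.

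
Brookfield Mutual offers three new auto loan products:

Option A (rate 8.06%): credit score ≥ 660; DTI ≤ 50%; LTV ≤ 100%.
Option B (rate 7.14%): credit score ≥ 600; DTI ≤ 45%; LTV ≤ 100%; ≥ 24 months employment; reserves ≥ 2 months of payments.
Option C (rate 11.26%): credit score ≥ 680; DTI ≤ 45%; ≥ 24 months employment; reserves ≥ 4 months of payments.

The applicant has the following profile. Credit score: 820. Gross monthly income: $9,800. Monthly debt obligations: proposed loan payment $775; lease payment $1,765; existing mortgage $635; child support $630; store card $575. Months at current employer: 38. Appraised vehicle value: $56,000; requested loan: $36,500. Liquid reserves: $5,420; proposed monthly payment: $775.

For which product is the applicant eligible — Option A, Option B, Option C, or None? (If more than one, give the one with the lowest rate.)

Total debts = (775 + 1,765 + 635 + 630 + 575) = 4,380; DTI = 4,380/9,800 = 44.7%.
LTV = 36,500/56,000 = 65.2%.
Reserves = 5,420/775 = 7.0 months.
Option A: score 820 ≥ 660; DTI 44.7% ≤ 50%; LTV 65.2% ≤ 100% → qualifies.
Option B: score 820 ≥ 600; DTI 44.7% ≤ 45%; LTV 65.2% ≤ 100%; employment 38 ≥ 24 mo; reserves 7.0 ≥ 2 mo → qualifies.
Option C: score 820 ≥ 680; DTI 44.7% ≤ 45%; employment 38 ≥ 24 mo; reserves 7.0 ≥ 4 mo → qualifies.
Qualifying: Option A, Option B, Option C. Lowest rate is 7.14% → Option B.

Option B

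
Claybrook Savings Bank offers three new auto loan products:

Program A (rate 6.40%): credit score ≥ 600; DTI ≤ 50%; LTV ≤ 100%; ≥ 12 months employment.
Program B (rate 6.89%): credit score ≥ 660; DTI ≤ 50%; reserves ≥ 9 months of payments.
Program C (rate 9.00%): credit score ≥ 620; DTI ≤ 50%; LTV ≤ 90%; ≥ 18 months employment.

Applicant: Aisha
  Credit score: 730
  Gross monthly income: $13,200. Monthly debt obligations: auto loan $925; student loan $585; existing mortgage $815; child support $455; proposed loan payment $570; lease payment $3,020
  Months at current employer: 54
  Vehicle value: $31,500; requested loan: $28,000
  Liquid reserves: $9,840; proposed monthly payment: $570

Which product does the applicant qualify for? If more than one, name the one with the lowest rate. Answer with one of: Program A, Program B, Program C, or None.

Program A

Total debts = (925 + 585 + 815 + 455 + 570 + 3,020) = 6,370; DTI = 6,370/13,200 = 48.3%.
LTV = 28,000/31,500 = 88.9%.
Reserves = 9,840/570 = 17.3 months.
Program A: score 730 ≥ 600; DTI 48.3% ≤ 50%; LTV 88.9% ≤ 100%; employment 54 ≥ 12 mo → qualifies.
Program B: score 730 ≥ 660; DTI 48.3% ≤ 50%; reserves 17.3 ≥ 9 mo → qualifies.
Program C: score 730 ≥ 620; DTI 48.3% ≤ 50%; LTV 88.9% ≤ 90%; employment 54 ≥ 18 mo → qualifies.
Qualifying: Program A, Program B, Program C. Lowest rate is 6.40% → Program A.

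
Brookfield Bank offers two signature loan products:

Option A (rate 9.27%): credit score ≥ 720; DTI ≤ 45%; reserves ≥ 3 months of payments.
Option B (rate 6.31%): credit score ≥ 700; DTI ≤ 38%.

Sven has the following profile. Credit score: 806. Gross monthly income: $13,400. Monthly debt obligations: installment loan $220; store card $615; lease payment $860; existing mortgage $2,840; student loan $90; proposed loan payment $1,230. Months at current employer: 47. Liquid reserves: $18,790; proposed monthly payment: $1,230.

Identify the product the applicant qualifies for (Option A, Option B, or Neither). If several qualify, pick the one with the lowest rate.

Total debts = (220 + 615 + 860 + 2,840 + 90 + 1,230) = 5,855; DTI = 5,855/13,400 = 43.7%.
Reserves = 18,790/1,230 = 15.3 months.
Option A: score 806 ≥ 720; DTI 43.7% ≤ 45%; reserves 15.3 ≥ 3 mo → qualifies.
Option B: score 806 ≥ 700; DTI 43.7% > 38% → does not qualify.

Option A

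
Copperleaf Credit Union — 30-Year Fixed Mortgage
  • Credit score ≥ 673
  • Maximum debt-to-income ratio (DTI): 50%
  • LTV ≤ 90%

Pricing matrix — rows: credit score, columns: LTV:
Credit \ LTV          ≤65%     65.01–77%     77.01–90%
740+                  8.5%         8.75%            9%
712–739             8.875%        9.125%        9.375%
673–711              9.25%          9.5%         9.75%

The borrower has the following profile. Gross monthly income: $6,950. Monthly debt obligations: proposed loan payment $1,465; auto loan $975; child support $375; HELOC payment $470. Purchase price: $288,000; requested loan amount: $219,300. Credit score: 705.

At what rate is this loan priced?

Credit score 705 ≥ 673; Total monthly debts = (1,465 + 975 + 375 + 470) = 3,285. DTI = 3,285/6,950 = 47.3% ≤ 50%
Loan-to-value = 219,300/288,000 = 76.1% — pass (90% max)
Score 705 is in the 673–711 band; LTV 76.1% is in the 65.01–77% band → 9.5%.

9.5%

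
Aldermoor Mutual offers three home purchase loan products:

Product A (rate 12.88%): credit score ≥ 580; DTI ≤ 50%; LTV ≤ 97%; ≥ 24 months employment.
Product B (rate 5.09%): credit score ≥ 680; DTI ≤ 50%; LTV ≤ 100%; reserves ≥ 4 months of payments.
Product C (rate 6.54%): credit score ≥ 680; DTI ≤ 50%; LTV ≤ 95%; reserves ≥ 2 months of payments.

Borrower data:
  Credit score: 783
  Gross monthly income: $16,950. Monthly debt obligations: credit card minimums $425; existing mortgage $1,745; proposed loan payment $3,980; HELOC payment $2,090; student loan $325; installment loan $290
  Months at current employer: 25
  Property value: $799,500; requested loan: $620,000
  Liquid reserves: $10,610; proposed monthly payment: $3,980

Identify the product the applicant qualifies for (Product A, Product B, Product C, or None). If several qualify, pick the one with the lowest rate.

None

Total debts = (425 + 1,745 + 3,980 + 2,090 + 325 + 290) = 8,855; DTI = 8,855/16,950 = 52.2%.
LTV = 620,000/799,500 = 77.5%.
Reserves = 10,610/3,980 = 2.7 months.
Product A: score 783 ≥ 580; DTI 52.2% > 50%; LTV 77.5% ≤ 97%; employment 25 ≥ 24 mo → does not qualify.
Product B: score 783 ≥ 680; DTI 52.2% > 50%; LTV 77.5% ≤ 100%; reserves 2.7 < 4 mo → does not qualify.
Product C: score 783 ≥ 680; DTI 52.2% > 50%; LTV 77.5% ≤ 95%; reserves 2.7 ≥ 2 mo → does not qualify.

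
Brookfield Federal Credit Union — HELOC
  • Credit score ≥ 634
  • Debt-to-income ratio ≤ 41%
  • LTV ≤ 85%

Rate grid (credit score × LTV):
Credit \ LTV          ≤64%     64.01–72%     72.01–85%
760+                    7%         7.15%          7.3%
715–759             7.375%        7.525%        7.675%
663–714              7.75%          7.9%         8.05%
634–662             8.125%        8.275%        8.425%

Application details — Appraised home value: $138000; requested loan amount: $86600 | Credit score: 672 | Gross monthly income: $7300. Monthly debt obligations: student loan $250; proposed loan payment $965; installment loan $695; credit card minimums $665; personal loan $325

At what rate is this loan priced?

7.75%

Credit score 672 ≥ 634; Total monthly debts = (250 + 965 + 695 + 665 + 325) = 2,900. DTI: 2,900 ÷ 7,300 = 39.7%, within the 41% cap
Loan-to-value = 86,600/138,000 = 62.8% — pass (85% max)
Credit 672 → row 663–714; LTV 62.8% → column ≤64%. Grid cell → 7.75%.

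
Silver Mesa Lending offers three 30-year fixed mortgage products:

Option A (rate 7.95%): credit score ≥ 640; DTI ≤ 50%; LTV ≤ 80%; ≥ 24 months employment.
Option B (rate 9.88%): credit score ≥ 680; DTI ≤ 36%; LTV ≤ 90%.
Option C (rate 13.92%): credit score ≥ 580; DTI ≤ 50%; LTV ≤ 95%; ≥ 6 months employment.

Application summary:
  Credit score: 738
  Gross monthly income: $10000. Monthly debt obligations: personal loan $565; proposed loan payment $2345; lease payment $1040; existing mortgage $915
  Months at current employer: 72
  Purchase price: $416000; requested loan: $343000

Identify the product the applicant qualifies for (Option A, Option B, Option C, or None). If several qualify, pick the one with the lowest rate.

Option C

Total debts = (565 + 2,345 + 1,040 + 915) = 4,865; DTI = 4,865/10,000 = 48.6%.
LTV = 343,000/416,000 = 82.5%.
Option A: score 738 ≥ 640; DTI 48.6% ≤ 50%; LTV 82.5% > 80%; employment 72 ≥ 24 mo → does not qualify.
Option B: score 738 ≥ 680; DTI 48.6% > 36%; LTV 82.5% ≤ 90% → does not qualify.
Option C: score 738 ≥ 580; DTI 48.6% ≤ 50%; LTV 82.5% ≤ 95%; employment 72 ≥ 6 mo → qualifies.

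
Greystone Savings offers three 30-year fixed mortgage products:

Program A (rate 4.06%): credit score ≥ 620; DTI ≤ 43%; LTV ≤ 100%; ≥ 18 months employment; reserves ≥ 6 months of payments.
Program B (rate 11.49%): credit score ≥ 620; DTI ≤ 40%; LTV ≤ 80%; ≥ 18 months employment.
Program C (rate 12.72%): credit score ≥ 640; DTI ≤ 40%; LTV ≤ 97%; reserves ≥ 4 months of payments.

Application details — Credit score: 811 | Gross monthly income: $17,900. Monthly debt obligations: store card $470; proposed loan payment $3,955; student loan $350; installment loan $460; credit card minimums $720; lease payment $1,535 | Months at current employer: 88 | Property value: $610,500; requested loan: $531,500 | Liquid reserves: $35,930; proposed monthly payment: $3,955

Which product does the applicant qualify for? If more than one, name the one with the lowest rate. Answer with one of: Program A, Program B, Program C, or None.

Total debts = (470 + 3,955 + 350 + 460 + 720 + 1,535) = 7,490; DTI = 7,490/17,900 = 41.8%.
LTV = 531,500/610,500 = 87.1%.
Reserves = 35,930/3,955 = 9.1 months.
Program A: score 811 ≥ 620; DTI 41.8% ≤ 43%; LTV 87.1% ≤ 100%; employment 88 ≥ 18 mo; reserves 9.1 ≥ 6 mo → qualifies.
Program B: score 811 ≥ 620; DTI 41.8% > 40%; LTV 87.1% > 80%; employment 88 ≥ 18 mo → does not qualify.
Program C: score 811 ≥ 640; DTI 41.8% > 40%; LTV 87.1% ≤ 97%; reserves 9.1 ≥ 4 mo → does not qualify.

Program A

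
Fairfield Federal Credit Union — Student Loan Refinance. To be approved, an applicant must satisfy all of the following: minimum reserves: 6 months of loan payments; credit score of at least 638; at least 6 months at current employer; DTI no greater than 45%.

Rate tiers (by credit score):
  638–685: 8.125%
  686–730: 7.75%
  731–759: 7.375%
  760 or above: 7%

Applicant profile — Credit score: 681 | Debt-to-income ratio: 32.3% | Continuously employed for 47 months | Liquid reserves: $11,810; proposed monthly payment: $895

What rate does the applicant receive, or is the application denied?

Approved at 8.125%

Credit score 681 ≥ 638 (meets minimum)
Employment 47 ≥ 6 months
Liquid reserves cover 11,810/895 = 13.2 months — ≥ 6 required
DTI 32.3% ≤ 45%
All requirements met. Score 681 falls in the 638–685 tier → 8.125%.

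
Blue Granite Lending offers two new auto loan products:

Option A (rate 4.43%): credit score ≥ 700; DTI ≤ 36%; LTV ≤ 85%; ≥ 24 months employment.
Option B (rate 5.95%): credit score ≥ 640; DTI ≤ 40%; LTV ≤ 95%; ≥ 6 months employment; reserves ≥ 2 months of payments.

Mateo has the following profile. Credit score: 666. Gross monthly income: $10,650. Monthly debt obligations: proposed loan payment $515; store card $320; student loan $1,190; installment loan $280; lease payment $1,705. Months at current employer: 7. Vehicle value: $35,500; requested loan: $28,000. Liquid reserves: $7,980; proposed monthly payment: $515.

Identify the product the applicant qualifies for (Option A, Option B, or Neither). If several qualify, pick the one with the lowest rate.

Option B

Total debts = (515 + 320 + 1,190 + 280 + 1,705) = 4,010; DTI = 4,010/10,650 = 37.7%.
LTV = 28,000/35,500 = 78.9%.
Reserves = 7,980/515 = 15.5 months.
Option A: score 666 < 700; DTI 37.7% > 36%; LTV 78.9% ≤ 85%; employment 7 < 24 mo → does not qualify.
Option B: score 666 ≥ 640; DTI 37.7% ≤ 40%; LTV 78.9% ≤ 95%; employment 7 ≥ 6 mo; reserves 15.5 ≥ 2 mo → qualifies.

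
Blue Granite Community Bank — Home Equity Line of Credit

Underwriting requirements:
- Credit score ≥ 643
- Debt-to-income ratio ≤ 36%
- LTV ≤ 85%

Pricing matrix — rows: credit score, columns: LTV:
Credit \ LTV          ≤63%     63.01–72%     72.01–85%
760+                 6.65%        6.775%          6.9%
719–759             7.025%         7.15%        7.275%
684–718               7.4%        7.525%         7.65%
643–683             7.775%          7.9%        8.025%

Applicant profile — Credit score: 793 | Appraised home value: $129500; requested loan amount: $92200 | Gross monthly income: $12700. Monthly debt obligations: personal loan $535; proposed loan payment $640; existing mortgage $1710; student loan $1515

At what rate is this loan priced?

Credit score 793 ≥ 643; Total monthly debts = (535 + 640 + 1,710 + 1,515) = 4,400. Debt-to-income = 4,400/12,700 = 34.6% — meets 36% limit
Loan-to-value = 92,200/129,500 = 71.2% — pass (85% max)
Credit 793 → row 760+; LTV 71.2% → column 63.01–72%. Grid cell → 6.775%.

6.775%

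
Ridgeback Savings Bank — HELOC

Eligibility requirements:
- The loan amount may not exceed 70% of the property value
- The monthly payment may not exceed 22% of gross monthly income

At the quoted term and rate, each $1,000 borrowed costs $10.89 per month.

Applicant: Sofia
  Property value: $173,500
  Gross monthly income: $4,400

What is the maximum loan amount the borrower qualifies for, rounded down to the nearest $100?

Payment cap: 22% × $4,400 = $968/month.
At $10.89 per $1,000, that supports 968/10.89 × 1,000 ≈ $88,888 → $88,800.
LTV cap: 70% × $173,500 = $121,450 → $121,400.
Binding constraint: payment-to-income.

$88,800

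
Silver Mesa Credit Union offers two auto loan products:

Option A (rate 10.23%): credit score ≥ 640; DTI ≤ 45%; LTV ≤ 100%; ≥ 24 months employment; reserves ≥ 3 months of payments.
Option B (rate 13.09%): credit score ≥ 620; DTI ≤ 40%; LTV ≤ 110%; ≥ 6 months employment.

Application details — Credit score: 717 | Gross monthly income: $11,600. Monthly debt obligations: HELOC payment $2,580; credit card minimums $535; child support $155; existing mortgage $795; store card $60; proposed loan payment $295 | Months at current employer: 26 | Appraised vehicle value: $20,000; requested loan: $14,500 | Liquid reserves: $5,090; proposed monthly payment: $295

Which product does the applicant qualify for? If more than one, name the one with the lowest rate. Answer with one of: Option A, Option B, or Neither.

Total debts = (2,580 + 535 + 155 + 795 + 60 + 295) = 4,420; DTI = 4,420/11,600 = 38.1%.
LTV = 14,500/20,000 = 72.5%.
Reserves = 5,090/295 = 17.3 months.
Option A: score 717 ≥ 640; DTI 38.1% ≤ 45%; LTV 72.5% ≤ 100%; employment 26 ≥ 24 mo; reserves 17.3 ≥ 3 mo → qualifies.
Option B: score 717 ≥ 620; DTI 38.1% ≤ 40%; LTV 72.5% ≤ 110%; employment 26 ≥ 6 mo → qualifies.
Qualifying: Option A, Option B. Lowest rate is 10.23% → Option A.

Option A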